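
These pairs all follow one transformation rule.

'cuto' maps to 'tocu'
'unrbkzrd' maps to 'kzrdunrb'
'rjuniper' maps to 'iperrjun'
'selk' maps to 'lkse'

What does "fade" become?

In each case the input is transformed by: swap the front and back halves of the string.
On "fade" that produces "defa".

defa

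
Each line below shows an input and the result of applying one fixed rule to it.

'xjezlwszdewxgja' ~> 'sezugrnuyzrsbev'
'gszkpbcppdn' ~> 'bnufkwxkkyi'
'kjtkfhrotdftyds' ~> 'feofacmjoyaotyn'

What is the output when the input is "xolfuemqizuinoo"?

The pattern: shift every letter 5 places backward in the alphabet (wrapping around).
On "xolfuemqizuinoo" that produces "sjgapzhldupdijj".

sjgapzhldupdijj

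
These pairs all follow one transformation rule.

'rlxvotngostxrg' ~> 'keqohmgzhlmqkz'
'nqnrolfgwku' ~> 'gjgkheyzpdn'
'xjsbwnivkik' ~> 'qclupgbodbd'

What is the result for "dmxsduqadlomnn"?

wfqlwnjtwehfgg

The rule is to shift every letter 7 places backward in the alphabet (wrapping around).
So "dmxsduqadlomnn" becomes "wfqlwnjtwehfgg".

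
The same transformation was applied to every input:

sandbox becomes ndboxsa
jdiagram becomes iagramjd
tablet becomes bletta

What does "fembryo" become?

The transformation: move the first 2 characters to the end (rotate left by 2).
So "fembryo" becomes "mbryofe".

mbryofe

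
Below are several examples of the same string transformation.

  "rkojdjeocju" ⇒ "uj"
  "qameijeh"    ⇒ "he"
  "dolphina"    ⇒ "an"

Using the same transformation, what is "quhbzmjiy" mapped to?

yi

The transformation: reverse the string, then keep only the first 2 characters.
So "quhbzmjiy" becomes "yi".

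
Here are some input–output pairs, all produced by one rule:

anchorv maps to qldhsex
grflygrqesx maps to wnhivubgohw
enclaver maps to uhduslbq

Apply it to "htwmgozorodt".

Each output is the input with this applied: shift every letter 10 places backward in the alphabet (wrapping around), then take characters alternately from the front and the back (1st, last, 2nd, 2nd-last, ...).
For "htwmgozorodt", step one produces "xjmcwepehetj"; step two turns that into "xjjtmechweep".

xjjtmechweep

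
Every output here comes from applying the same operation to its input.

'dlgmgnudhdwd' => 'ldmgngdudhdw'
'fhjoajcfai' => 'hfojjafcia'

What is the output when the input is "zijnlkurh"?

The transformation: swap each adjacent pair of characters (1↔2, 3↔4, ...).
Doing the same to "zijnlkurh": "iznjklruh".

iznjklruh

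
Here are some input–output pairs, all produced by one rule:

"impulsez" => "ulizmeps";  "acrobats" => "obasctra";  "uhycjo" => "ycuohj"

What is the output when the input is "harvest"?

evhtasr

Each output is the input with this applied: take characters alternately from the front and the back (1st, last, 2nd, 2nd-last, ...), then move the last 2 characters to the front (rotate right by 2).
Starting from "harvest": after the first operation, "htasrev"; after the second, "evhtasr".
(Check on "acrobats": → "asctraob" → "obasctra" ✓)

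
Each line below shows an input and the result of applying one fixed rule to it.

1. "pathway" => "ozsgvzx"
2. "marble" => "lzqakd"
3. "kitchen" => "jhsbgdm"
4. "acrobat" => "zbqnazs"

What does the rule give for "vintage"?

uhmszfd

The rule is to shift every letter 1 place backward in the alphabet (wrapping around).
Applying that to "vintage" gives "uhmszfd".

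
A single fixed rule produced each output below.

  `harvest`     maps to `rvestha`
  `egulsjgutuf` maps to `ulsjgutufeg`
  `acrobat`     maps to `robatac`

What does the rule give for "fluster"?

Looking at the pairs, the operation is to move the first 2 characters to the end (rotate left by 2).
For "fluster" the result is "usterfl".

usterfl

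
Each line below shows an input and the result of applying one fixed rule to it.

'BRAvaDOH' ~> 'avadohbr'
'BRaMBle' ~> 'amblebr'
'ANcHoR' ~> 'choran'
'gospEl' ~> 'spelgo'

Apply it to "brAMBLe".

Each output is the input with this applied: move the first 2 characters to the end (rotate left by 2), then convert every letter to lowercase.
Applying both steps to "brAMBLe": "AMBLebr", then "amblebr".

amblebr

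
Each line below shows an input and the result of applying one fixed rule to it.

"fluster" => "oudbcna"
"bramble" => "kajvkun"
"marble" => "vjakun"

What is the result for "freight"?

oanrpqc

Looking at the pairs, the operation is to shift every letter 9 places forward in the alphabet (wrapping around).
Applying that to "freight" gives "oanrpqc".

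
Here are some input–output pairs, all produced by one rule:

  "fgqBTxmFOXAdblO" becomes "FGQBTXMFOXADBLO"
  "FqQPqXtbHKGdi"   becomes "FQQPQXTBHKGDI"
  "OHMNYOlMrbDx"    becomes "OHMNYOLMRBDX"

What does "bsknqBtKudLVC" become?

BSKNQBTKUDLVC

Each output is the input with this applied: convert every letter to uppercase.
Applying that to "bsknqBtKudLVC" gives "BSKNQBTKUDLVC".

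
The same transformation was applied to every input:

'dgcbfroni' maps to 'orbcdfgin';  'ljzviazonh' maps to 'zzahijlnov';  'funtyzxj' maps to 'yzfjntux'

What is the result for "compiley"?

The transformation: sort the characters into alphabetical order, then move the last 2 characters to the front (rotate right by 2).
On "compiley": the first step gives "ceilmopy", and the second then gives "pyceilmo".

pyceilmo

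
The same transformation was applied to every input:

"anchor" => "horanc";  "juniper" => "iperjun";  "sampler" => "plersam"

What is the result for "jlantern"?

In each case the input is transformed by: move the first 3 characters to the end (rotate left by 3).
Applying that to "jlantern" gives "nternjla".

nternjla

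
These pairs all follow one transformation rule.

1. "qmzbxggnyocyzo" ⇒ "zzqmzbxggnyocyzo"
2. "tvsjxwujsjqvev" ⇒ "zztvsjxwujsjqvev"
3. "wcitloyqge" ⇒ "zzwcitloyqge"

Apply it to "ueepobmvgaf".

zzueepobmvgaf

What's happening: prepend "zz".
Doing the same to "ueepobmvgaf": "zzueepobmvgaf".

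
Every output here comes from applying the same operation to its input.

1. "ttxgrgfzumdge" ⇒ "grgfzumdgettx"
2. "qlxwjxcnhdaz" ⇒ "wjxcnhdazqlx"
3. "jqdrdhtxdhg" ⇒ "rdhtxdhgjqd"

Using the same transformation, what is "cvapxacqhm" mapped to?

pxacqhmcva

Rule — move the first 3 characters to the end (rotate left by 3).
Doing the same to "cvapxacqhm": "pxacqhmcva".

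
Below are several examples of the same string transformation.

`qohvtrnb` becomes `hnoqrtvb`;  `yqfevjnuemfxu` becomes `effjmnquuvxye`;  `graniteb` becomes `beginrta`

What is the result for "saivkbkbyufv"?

bbfikksuvvya

What's happening: sort the characters into alphabetical order, then move the first character to the end.
"saivkbkbyufv" → "abbfikksuvvy" → "bbfikksuvvya".
(Check on "qohvtrnb": → "bhnoqrtv" → "hnoqrtvb" ✓)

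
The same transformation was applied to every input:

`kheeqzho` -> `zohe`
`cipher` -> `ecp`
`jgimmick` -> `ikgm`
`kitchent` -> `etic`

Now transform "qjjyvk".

vqj

In each case the input is transformed by: swap the front and back halves of the string, then keep every other character starting from the second (positions 2nd, 4th, 6th, ...).
Starting from "qjjyvk": after the first operation, "yvkqjj"; after the second, "vqj".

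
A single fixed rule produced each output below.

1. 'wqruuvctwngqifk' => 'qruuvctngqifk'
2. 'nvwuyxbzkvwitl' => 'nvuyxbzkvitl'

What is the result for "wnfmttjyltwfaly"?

nfmttjyltfaly

The transformation: remove every "w".
Doing the same to "wnfmttjyltwfaly": "nfmttjyltfaly".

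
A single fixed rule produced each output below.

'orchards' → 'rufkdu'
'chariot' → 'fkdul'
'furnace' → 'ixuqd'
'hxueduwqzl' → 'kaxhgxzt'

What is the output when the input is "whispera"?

zklvsh

The pattern: shift every letter 3 places forward in the alphabet (wrapping around), then delete the last 2 characters.
For "whispera", step one produces "zklvshud"; step two turns that into "zklvsh".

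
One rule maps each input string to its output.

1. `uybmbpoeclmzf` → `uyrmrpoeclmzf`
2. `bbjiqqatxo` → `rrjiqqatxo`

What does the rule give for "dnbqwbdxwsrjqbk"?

Rule — replace every "b" with "r".
So "dnbqwbdxwsrjqbk" becomes "dnrqwrdxwsrjqrk".

dnrqwrdxwsrjqrk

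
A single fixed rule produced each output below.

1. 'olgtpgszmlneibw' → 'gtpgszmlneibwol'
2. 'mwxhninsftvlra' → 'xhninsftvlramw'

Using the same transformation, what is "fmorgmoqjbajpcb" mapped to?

The pattern: move the first 2 characters to the end (rotate left by 2).
So "fmorgmoqjbajpcb" becomes "orgmoqjbajpcbfm".

orgmoqjbajpcbfm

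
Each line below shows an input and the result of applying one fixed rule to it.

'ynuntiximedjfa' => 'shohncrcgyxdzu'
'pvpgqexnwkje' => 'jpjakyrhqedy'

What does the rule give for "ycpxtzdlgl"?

Looking at the pairs, the operation is to shift every letter 6 places backward in the alphabet (wrapping around).
"ycpxtzdlgl" → "swjrntxfaf".

swjrntxfaf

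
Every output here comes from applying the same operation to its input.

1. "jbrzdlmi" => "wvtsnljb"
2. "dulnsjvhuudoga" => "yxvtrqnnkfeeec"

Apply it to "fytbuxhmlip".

What's happening: shift every letter 10 places forward in the alphabet (wrapping around), then sort the characters into reverse alphabetical order.
Starting from "fytbuxhmlip": after the first operation, "pidlehrwvsz"; after the second, "zwvsrplihed".

zwvsrplihed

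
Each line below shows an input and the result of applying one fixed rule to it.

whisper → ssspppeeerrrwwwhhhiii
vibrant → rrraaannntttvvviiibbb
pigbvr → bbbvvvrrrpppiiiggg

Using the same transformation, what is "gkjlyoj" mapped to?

The pattern: move the first 3 characters to the end (rotate left by 3), then repeat every character 3 times.
Applying that to "gkjlyoj" gives "lllyyyooojjjgggkkkjjj".

lllyyyooojjjgggkkkjjj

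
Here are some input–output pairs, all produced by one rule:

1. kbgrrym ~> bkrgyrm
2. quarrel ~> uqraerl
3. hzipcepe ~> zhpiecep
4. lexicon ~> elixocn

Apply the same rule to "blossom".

In each case the input is transformed by: swap each adjacent pair of characters (1↔2, 3↔4, ...).
Doing the same to "blossom": "lbsoosm".

lbsoosm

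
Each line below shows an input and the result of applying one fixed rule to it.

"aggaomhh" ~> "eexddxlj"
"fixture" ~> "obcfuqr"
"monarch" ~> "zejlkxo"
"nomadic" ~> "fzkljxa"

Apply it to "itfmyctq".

qnfqcjvz

The pattern: shift every letter 3 places backward in the alphabet (wrapping around), then move the last 2 characters to the front (rotate right by 2).
"itfmyctq" → "qnfqcjvz".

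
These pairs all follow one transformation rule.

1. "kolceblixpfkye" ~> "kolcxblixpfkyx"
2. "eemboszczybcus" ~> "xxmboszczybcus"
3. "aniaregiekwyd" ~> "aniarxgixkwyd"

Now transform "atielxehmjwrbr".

atixlxxhmjwrbr

The rule is to replace every "e" with "x".
Applying that to "atielxehmjwrbr" gives "atixlxxhmjwrbr".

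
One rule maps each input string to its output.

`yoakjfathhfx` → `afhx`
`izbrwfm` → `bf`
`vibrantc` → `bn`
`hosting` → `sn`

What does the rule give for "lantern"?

What's happening: keep one character in every 3, starting at position 3 (positions 3rd, 6th, 9th, ...).
Doing the same to "lantern": "nr".

nr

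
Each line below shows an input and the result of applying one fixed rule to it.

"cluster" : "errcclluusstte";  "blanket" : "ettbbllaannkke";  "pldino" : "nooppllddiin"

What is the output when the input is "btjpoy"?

The pattern: double every character, then move the last 3 characters to the front (rotate right by 3).
Applying both steps to "btjpoy": "bbttjjppooyy", then "oyybbttjjppo".

oyybbttjjppo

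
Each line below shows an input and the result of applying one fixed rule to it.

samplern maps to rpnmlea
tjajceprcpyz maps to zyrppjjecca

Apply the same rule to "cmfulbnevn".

vunnmlfeb

In each case the input is transformed by: delete the first character, then sort the characters into reverse alphabetical order.
For "cmfulbnevn", step one produces "mfulbnevn"; step two turns that into "vunnmlfeb".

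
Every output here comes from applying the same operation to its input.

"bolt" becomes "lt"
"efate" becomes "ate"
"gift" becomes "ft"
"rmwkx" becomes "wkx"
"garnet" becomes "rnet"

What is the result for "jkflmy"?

Looking at the pairs, the operation is to delete the first 2 characters.
For "jkflmy" the result is "flmy".

flmy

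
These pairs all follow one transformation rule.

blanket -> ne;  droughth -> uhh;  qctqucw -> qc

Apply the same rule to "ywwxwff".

xf

In each case the input is transformed by: delete the first 2 characters, then keep every other character starting from the second (positions 2nd, 4th, 6th, ...).
"ywwxwff" → "wxwff" → "xf".
(Check on "blanket": → "anket" → "ne" ✓)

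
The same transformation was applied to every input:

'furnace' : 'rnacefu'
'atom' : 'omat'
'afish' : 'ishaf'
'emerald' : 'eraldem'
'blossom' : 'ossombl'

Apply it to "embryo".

The pattern: move the first 2 characters to the end (rotate left by 2).
Doing the same to "embryo": "bryoem".

bryoem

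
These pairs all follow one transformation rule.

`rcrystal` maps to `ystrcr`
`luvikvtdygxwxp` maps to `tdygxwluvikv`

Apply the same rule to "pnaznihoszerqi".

hoszerpnazni

Each output is the input with this applied: delete the last 2 characters, then swap the front and back halves of the string.
So "pnaznihoszerqi" becomes "hoszerpnazni".
(Check on "rcrystal": → "rcryst" → "ystrcr" ✓)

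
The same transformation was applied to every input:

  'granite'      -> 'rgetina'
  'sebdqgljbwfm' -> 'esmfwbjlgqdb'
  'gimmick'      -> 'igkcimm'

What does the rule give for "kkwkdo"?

The transformation: move the first 2 characters to the end (rotate left by 2), then reverse the string.
For "kkwkdo", step one produces "wkdokk"; step two turns that into "kkodkw".

kkodkw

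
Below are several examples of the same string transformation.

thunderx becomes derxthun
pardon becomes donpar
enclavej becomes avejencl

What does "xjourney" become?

rneyxjou

The rule is to swap the front and back halves of the string.
For "xjourney" the result is "rneyxjou".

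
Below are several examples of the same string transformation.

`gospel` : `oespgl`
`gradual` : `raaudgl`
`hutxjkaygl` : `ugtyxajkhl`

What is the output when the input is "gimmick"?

icmimgk

What's happening: take characters alternately from the front and the back (1st, last, 2nd, 2nd-last, ...), then move the first 2 characters to the end (rotate left by 2).
"gimmick" → "gkicmim" → "icmimgk".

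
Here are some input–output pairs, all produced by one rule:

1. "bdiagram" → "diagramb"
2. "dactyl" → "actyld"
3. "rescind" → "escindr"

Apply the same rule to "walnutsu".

alnutsuw

The transformation: move the first character to the end.
On "walnutsu" that produces "alnutsuw".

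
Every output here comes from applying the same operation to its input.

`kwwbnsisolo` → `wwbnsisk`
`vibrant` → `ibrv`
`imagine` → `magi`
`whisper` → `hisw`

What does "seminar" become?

Rule — delete the last 3 characters, then move the first character to the end.
Working it through for "seminar": intermediate "semi", final "emis".

emis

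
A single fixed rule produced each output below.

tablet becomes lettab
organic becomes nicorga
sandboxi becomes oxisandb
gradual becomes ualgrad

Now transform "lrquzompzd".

pzdlrquzom

Rule — move the last 3 characters to the front (rotate right by 3).
For "lrquzompzd" the result is "pzdlrquzom".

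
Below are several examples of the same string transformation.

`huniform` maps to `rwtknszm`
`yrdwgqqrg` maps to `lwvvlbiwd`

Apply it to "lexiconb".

Looking at the pairs, the operation is to shift every letter 5 places forward in the alphabet (wrapping around), then reverse the string.
Working it through for "lexiconb": intermediate "qjcnhtsg", final "gsthncjq".
(Check on "yrdwgqqrg": → "dwiblvvwl" → "lwvvlbiwd" ✓)

gsthncjq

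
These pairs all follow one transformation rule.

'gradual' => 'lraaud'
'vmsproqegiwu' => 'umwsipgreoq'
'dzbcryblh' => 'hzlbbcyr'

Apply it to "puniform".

Each output is the input with this applied: take characters alternately from the front and the back (1st, last, 2nd, 2nd-last, ...), then delete the first character.
On "puniform": the first step gives "pmurnoif", and the second then gives "murnoif".
(Check on "gradual": → "glraaud" → "lraaud" ✓)

murnoif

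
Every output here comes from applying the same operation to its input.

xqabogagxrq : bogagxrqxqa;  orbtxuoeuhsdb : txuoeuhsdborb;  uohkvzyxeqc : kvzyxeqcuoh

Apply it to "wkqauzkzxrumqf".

auzkzxrumqfwkq

What's happening: move the first 3 characters to the end (rotate left by 3).
So "wkqauzkzxrumqf" becomes "auzkzxrumqfwkq".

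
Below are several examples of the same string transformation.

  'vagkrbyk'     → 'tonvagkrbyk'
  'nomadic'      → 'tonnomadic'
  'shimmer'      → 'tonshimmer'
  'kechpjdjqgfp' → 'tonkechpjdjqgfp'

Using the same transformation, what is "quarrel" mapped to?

tonquarrel

Each output is the input with this applied: prepend "ton".
For "quarrel" the result is "tonquarrel".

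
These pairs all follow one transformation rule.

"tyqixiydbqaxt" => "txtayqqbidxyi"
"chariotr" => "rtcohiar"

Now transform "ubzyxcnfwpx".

Looking at the pairs, the operation is to move the last character to the front, then take characters alternately from the front and the back (1st, last, 2nd, 2nd-last, ...).
"ubzyxcnfwpx" → "xubzyxcnfwp" → "xpuwbfznycx".

xpuwbfznycx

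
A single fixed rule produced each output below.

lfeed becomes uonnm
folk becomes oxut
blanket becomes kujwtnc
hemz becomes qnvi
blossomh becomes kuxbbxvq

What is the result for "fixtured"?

The rule is to shift every letter 9 places forward in the alphabet (wrapping around).
For "fixtured" the result is "orgcdanm".

orgcdanm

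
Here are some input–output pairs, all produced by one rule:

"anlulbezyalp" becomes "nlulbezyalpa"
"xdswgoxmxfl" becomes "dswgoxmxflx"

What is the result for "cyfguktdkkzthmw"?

yfguktdkkzthmwc

In each case the input is transformed by: move the first character to the end.
Applying that to "cyfguktdkkzthmw" gives "yfguktdkkzthmwc".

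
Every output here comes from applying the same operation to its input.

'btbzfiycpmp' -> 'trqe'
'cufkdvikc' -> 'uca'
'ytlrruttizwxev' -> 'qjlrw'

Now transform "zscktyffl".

rcx

What's happening: shift every letter 8 places backward in the alphabet (wrapping around), then keep one character in every 3, starting at position 1 (positions 1st, 4th, 7th, ...).
For "zscktyffl", step one produces "rkuclqxxd"; step two turns that into "rcx".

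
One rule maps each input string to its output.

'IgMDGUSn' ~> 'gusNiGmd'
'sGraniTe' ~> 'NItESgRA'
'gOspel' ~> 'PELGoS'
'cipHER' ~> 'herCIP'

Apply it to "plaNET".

netPLA

In each case the input is transformed by: swap the front and back halves of the string, then flip the case of every letter.
Applying that to "plaNET" gives "netPLA".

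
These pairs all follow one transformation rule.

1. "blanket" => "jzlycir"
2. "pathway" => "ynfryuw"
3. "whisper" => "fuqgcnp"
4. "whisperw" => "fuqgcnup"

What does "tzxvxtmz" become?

xrtvrvxk

Looking at the pairs, the operation is to shift every letter 2 places backward in the alphabet (wrapping around), then swap each adjacent pair of characters (1↔2, 3↔4, ...).
On "tzxvxtmz": the first step gives "rxvtvrkx", and the second then gives "xrtvrvxk".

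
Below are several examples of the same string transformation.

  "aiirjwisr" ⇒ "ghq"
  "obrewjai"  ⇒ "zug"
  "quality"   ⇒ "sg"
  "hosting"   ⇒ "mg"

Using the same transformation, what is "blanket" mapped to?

Rule — shift every letter 2 places backward in the alphabet (wrapping around), then keep one character in every 3, starting at position 2 (positions 2nd, 5th, 8th, ...).
For "blanket", step one produces "zjylicr"; step two turns that into "ji".

ji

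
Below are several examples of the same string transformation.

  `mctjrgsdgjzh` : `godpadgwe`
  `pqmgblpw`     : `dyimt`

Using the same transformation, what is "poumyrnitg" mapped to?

Looking at the pairs, the operation is to delete the first 3 characters, then shift every letter 3 places backward in the alphabet (wrapping around).
Starting from "poumyrnitg": after the first operation, "myrnitg"; after the second, "jvokfqd".

jvokfqd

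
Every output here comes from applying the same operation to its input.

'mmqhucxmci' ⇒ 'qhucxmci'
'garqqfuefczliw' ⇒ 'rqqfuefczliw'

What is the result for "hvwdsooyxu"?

wdsooyxu

Each output is the input with this applied: delete the first 2 characters.
On "hvwdsooyxu" that produces "wdsooyxu".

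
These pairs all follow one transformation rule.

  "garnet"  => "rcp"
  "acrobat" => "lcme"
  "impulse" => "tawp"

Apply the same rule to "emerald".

pplo

What's happening: keep every other character starting from the first (positions 1st, 3rd, 5th, ...), then shift every letter 11 places forward in the alphabet (wrapping around).
For "emerald", step one produces "eead"; step two turns that into "pplo".
(Check on "acrobat": → "arbt" → "lcme" ✓)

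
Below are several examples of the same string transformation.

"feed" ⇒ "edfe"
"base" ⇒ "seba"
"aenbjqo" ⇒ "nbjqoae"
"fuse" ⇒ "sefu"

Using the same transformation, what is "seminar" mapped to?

minarse

The rule is to move the first 2 characters to the end (rotate left by 2).
On "seminar" that produces "minarse".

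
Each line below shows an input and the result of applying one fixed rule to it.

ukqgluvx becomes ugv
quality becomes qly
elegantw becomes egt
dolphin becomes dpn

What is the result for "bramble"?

Rule — keep one character in every 3, starting at position 1 (positions 1st, 4th, 7th, ...).
On "bramble" that produces "bme".

bme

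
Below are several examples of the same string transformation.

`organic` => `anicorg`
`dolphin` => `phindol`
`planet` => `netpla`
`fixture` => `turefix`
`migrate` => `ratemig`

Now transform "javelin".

In each case the input is transformed by: move the first 3 characters to the end (rotate left by 3).
So "javelin" becomes "elinjav".

elinjav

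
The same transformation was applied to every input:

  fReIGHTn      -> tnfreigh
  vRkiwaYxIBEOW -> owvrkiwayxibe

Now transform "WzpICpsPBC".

In each case the input is transformed by: move the last 2 characters to the front (rotate right by 2), then convert every letter to lowercase.
Starting from "WzpICpsPBC": after the first operation, "BCWzpICpsP"; after the second, "bcwzpicpsp".

bcwzpicpsp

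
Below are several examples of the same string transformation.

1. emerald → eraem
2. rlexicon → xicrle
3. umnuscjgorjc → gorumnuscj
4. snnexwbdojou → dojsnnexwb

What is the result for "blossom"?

The transformation: delete the last 2 characters, then move the last 3 characters to the front (rotate right by 3).
For "blossom", step one produces "bloss"; step two turns that into "ossbl".

ossbl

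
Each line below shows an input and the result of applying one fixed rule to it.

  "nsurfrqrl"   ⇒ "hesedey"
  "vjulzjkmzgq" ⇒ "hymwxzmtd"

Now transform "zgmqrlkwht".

The transformation: delete the first 2 characters, then shift every letter 13 places forward in the alphabet (wrapping around) — i.e. ROT13.
For "zgmqrlkwht", step one produces "mqrlkwht"; step two turns that into "zdeyxjug".
(Check on "nsurfrqrl": → "urfrqrl" → "hesedey" ✓)

zdeyxjug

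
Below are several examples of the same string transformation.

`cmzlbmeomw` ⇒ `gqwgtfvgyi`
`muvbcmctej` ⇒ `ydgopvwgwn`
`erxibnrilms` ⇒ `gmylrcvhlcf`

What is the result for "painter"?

Each output is the input with this applied: move the last 2 characters to the front (rotate right by 2), then shift every letter 6 places backward in the alphabet (wrapping around).
Starting from "painter": after the first operation, "erpaint"; after the second, "yljuchn".

yljuchn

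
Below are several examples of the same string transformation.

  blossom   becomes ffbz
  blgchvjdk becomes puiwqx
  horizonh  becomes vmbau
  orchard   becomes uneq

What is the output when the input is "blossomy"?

Each output is the input with this applied: shift every letter 13 places forward in the alphabet (wrapping around) — i.e. ROT13, then delete the first 3 characters.
Starting from "blossomy": after the first operation, "oybffbzl"; after the second, "ffbzl".

ffbzl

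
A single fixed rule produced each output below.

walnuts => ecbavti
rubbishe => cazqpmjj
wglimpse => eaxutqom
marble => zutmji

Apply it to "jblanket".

bvtsrmji

The transformation: sort the characters into reverse alphabetical order, then shift every letter 8 places forward in the alphabet (wrapping around).
For "jblanket" the result is "bvtsrmji".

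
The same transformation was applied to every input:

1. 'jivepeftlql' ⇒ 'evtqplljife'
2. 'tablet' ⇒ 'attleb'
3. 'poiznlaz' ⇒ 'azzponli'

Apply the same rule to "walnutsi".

What's happening: sort the characters into reverse alphabetical order, then move the last character to the front.
Starting from "walnutsi": after the first operation, "wutsnlia"; after the second, "awutsnli".

awutsnli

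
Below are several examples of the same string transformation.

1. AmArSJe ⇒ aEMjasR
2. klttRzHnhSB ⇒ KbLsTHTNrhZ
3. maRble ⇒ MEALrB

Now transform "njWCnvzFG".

NgJfwZcVN

The pattern: flip the case of every letter, then take characters alternately from the front and the back (1st, last, 2nd, 2nd-last, ...).
"njWCnvzFG" → "NJwcNVZfg" → "NgJfwZcVN".
(Check on "klttRzHnhSB": → "KLTTrZhNHsb" → "KbLsTHTNrhZ" ✓)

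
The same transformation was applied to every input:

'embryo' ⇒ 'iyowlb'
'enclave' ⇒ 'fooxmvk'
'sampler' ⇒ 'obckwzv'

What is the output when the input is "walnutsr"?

Looking at the pairs, the operation is to move the last 2 characters to the front (rotate right by 2), then shift every letter 10 places forward in the alphabet (wrapping around).
Applying both steps to "walnutsr": "srwalnut", then "cbgkvxed".

cbgkvxed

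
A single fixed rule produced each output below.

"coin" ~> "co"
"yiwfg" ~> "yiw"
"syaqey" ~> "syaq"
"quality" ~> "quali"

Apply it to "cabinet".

Each output is the input with this applied: delete the last 2 characters.
On "cabinet" that produces "cabin".

cabin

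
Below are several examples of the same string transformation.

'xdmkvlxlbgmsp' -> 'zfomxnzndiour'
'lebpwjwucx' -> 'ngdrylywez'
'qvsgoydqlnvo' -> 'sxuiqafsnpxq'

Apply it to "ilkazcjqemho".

Each output is the input with this applied: shift every letter 2 places forward in the alphabet (wrapping around).
So "ilkazcjqemho" becomes "knmcbelsgojq".

knmcbelsgojq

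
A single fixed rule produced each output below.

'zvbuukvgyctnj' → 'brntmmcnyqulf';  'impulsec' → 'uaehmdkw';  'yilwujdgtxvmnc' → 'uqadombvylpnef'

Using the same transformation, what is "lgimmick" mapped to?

cdyaeeau

The rule is to move the last character to the front, then shift every letter 8 places backward in the alphabet (wrapping around).
Working it through for "lgimmick": intermediate "klgimmic", final "cdyaeeau".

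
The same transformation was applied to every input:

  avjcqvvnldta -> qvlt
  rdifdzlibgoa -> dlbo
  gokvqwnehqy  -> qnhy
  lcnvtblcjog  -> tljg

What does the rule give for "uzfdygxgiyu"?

Looking at the pairs, the operation is to keep every other character starting from the first (positions 1st, 3rd, 5th, ...), then keep only the last 4 characters.
"uzfdygxgiyu" → "ufyxiu" → "yxiu".

yxiu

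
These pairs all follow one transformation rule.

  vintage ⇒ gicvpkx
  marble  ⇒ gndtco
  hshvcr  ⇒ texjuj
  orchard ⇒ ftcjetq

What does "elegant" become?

Rule — reverse the string, then shift every letter 2 places forward in the alphabet (wrapping around).
On "elegant": the first step gives "tnagele", and the second then gives "vpcigng".

vpcigng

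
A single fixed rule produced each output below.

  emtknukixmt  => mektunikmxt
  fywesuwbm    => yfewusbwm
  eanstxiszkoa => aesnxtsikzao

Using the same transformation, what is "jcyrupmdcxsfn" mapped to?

Rule — swap each adjacent pair of characters (1↔2, 3↔4, ...).
Doing the same to "jcyrupmdcxsfn": "cjrypudmxcfsn".

cjrypudmxcfsn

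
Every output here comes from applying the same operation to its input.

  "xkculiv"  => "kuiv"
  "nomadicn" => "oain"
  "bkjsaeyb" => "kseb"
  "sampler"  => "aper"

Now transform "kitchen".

icen

The pattern: swap each adjacent pair of characters (1↔2, 3↔4, ...), then keep every other character starting from the first (positions 1st, 3rd, 5th, ...).
Doing the same to "kitchen": "icen".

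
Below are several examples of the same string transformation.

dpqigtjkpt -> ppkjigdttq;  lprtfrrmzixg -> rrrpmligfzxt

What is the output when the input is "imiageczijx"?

jiiigecazxm

In each case the input is transformed by: sort the characters into reverse alphabetical order, then move the first 3 characters to the end (rotate left by 3).
Applying that to "imiageczijx" gives "jiiigecazxm".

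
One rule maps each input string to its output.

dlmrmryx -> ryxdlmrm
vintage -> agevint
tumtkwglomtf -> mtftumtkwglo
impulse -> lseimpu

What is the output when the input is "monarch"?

rchmona

Looking at the pairs, the operation is to move the last 3 characters to the front (rotate right by 3).
So "monarch" becomes "rchmona".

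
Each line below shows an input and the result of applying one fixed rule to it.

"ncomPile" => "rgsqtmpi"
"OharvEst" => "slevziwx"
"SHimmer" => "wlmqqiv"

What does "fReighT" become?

The rule is to shift every letter 4 places forward in the alphabet (wrapping around), then convert every letter to lowercase.
Working it through for "fReighT": intermediate "jVimklX", final "jvimklx".

jvimklx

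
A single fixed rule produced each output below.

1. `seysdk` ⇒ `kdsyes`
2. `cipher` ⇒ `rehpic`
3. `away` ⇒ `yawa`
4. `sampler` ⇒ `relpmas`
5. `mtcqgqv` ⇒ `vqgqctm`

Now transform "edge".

egde

In each case the input is transformed by: reverse the string.
So "edge" becomes "egde".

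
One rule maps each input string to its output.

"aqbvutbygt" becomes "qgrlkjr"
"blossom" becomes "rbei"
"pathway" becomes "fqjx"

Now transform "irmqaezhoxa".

yhcgqupx

The rule is to delete the last 3 characters, then shift every letter 10 places backward in the alphabet (wrapping around).
Working it through for "irmqaezhoxa": intermediate "irmqaezh", final "yhcgqupx".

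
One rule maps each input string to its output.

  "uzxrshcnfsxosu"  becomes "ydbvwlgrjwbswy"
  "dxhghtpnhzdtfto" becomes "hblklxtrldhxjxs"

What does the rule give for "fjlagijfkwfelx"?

Rule — shift every letter 4 places forward in the alphabet (wrapping around).
For "fjlagijfkwfelx" the result is "jnpekmnjoajipb".

jnpekmnjoajipb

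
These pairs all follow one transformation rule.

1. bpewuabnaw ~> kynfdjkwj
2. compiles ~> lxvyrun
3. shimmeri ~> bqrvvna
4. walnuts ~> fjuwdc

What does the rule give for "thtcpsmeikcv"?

In each case the input is transformed by: shift every letter 9 places forward in the alphabet (wrapping around), then delete the last character.
Working it through for "thtcpsmeikcv": intermediate "cqclybvnrtle", final "cqclybvnrtl".

cqclybvnrtl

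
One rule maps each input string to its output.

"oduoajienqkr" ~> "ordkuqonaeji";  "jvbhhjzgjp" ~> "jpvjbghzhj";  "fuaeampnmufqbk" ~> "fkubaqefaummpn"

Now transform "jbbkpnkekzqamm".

jmbmbakqpznkke

Each output is the input with this applied: take characters alternately from the front and the back (1st, last, 2nd, 2nd-last, ...).
On "jbbkpnkekzqamm" that produces "jmbmbakqpznkke".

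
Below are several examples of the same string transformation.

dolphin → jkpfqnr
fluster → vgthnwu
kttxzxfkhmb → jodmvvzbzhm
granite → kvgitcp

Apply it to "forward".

ctfhqty

Looking at the pairs, the operation is to move the last 3 characters to the front (rotate right by 3), then shift every letter 2 places forward in the alphabet (wrapping around).
Working it through for "forward": intermediate "ardforw", final "ctfhqty".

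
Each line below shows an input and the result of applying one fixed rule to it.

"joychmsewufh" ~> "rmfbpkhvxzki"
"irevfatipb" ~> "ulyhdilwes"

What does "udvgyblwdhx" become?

In each case the input is transformed by: swap each adjacent pair of characters (1↔2, 3↔4, ...), then shift every letter 3 places forward in the alphabet (wrapping around).
"udvgyblwdhx" → "dugvbywlhdx" → "gxjyebzokga".

gxjyebzokga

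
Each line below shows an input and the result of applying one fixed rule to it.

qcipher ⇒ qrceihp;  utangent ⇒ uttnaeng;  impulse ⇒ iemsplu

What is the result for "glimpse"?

Looking at the pairs, the operation is to take characters alternately from the front and the back (1st, last, 2nd, 2nd-last, ...).
"glimpse" → "gelsipm".

gelsipm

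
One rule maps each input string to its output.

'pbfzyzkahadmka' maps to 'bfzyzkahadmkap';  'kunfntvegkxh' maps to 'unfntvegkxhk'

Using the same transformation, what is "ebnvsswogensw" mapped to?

The rule is to move the first character to the end.
For "ebnvsswogensw" the result is "bnvsswogenswe".

bnvsswogenswe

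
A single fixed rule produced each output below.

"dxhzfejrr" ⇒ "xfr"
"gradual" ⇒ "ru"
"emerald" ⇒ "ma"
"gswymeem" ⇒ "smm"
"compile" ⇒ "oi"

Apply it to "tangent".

Looking at the pairs, the operation is to keep one character in every 3, starting at position 2 (positions 2nd, 5th, 8th, ...).
"tangent" → "ae".

ae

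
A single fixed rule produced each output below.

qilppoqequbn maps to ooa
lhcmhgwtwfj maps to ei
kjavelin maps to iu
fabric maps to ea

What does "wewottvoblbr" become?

In each case the input is transformed by: shift every letter 1 place backward in the alphabet (wrapping around), then keep only the vowels.
Starting from "wewottvoblbr": after the first operation, "vdvnssunakaq"; after the second, "uaa".
(Check on "lhcmhgwtwfj": → "kgblgfvsvei" → "ei" ✓)

uaa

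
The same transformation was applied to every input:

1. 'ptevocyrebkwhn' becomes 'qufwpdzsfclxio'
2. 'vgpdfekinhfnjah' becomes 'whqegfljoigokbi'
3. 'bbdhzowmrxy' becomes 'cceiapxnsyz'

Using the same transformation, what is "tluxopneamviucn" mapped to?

The transformation: shift every letter 1 place forward in the alphabet (wrapping around).
On "tluxopneamviucn" that produces "umvypqofbnwjvdo".

umvypqofbnwjvdo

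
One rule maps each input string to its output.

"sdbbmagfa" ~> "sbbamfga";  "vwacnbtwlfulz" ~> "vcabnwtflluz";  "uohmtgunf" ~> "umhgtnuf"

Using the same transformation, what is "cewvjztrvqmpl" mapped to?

cvwzjrtqvpml

What's happening: swap each adjacent pair of characters (1↔2, 3↔4, ...), then delete the first character.
Applying both steps to "cewvjztrvqmpl": "ecvwzjrtqvpml", then "cvwzjrtqvpml".
(Check on "sdbbmagfa": → "dsbbamfga" → "sbbamfga" ✓)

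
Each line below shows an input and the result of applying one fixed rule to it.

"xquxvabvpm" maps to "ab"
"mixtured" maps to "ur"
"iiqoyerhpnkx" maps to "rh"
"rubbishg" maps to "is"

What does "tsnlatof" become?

Each output is the input with this applied: swap the front and back halves of the string, then keep only the first 2 characters.
So "tsnlatof" becomes "at".

at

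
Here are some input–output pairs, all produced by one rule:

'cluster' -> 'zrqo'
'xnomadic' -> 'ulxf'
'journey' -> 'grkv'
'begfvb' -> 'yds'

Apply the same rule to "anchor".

Rule — keep every other character starting from the first (positions 1st, 3rd, 5th, ...), then shift every letter 3 places backward in the alphabet (wrapping around).
So "anchor" becomes "xzl".

xzl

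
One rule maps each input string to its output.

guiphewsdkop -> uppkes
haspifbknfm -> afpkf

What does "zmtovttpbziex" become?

Each output is the input with this applied: keep every other character starting from the second (positions 2nd, 4th, 6th, ...), then take characters alternately from the front and the back (1st, last, 2nd, 2nd-last, ...).
Working it through for "zmtovttpbziex": intermediate "motpze", final "meoztp".

meoztp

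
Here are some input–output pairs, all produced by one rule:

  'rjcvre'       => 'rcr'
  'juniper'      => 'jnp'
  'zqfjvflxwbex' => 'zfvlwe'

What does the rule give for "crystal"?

Rule — delete the last character, then keep every other character starting from the first (positions 1st, 3rd, 5th, ...).
On "crystal": the first step gives "crysta", and the second then gives "cyt".

cyt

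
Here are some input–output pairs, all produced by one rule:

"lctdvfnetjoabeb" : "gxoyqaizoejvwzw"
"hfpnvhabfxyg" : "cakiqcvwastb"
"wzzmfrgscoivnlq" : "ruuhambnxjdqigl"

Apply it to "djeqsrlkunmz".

yezlnmgfpihu

In each case the input is transformed by: shift every letter 5 places backward in the alphabet (wrapping around).
Doing the same to "djeqsrlkunmz": "yezlnmgfpihu".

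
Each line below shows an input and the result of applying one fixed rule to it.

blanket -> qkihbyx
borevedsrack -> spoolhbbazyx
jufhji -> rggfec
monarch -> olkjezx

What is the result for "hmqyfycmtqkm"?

vvqnnjjjhecz

The rule is to sort the characters into reverse alphabetical order, then shift every letter 3 places backward in the alphabet (wrapping around).
On "hmqyfycmtqkm" that produces "vvqnnjjjhecz".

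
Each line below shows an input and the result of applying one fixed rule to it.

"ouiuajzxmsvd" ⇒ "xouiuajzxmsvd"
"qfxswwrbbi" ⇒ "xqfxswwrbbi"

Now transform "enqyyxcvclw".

xenqyyxcvclw

In each case the input is transformed by: prepend "x".
For "enqyyxcvclw" the result is "xenqyyxcvclw".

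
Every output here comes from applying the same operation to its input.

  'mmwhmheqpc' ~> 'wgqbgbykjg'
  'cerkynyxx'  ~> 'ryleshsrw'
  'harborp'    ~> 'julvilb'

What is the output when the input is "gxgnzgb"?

The rule is to swap the first and last characters, then shift every letter 6 places backward in the alphabet (wrapping around).
For "gxgnzgb", step one produces "bxgnzgg"; step two turns that into "vrahtaa".

vrahtaa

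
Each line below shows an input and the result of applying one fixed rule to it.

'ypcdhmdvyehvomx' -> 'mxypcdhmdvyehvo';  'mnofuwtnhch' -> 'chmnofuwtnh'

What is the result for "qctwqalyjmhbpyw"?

The transformation: move the last 2 characters to the front (rotate right by 2).
"qctwqalyjmhbpyw" → "ywqctwqalyjmhbp".

ywqctwqalyjmhbp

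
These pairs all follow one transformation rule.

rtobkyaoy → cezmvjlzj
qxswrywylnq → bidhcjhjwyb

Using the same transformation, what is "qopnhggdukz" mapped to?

bzaysrrofvk

Each output is the input with this applied: shift every letter 11 places forward in the alphabet (wrapping around).
"qopnhggdukz" → "bzaysrrofvk".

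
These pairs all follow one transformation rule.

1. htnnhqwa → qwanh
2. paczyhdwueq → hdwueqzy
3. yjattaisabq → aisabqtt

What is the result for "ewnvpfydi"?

Each output is the input with this applied: delete the first 3 characters, then move the first 2 characters to the end (rotate left by 2).
Working it through for "ewnvpfydi": intermediate "vpfydi", final "fydivp".

fydivp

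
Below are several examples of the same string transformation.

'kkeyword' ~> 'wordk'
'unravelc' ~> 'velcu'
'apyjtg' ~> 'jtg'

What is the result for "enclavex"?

avexe

The transformation: swap the front and back halves of the string, then delete the last 3 characters.
Applying that to "enclavex" gives "avexe".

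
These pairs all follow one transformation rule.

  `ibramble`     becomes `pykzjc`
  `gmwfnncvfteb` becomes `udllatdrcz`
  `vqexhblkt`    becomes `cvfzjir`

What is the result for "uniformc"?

gdmpka

Rule — shift every letter 2 places backward in the alphabet (wrapping around), then delete the first 2 characters.
On "uniformc": the first step gives "slgdmpka", and the second then gives "gdmpka".
(Check on "vqexhblkt": → "tocvfzjir" → "cvfzjir" ✓)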